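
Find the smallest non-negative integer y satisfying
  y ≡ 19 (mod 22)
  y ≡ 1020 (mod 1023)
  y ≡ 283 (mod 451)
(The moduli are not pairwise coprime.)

63423

gcd(22, 1023) = 11 and 11 | (1020 − 19), so the pair is consistent; merging gives y ≡ 2043 (mod 2046), where 2046 = lcm(22, 1023).
gcd(2046, 451) = 11 and 11 | (283 − 2043), so the pair is consistent; merging gives y ≡ 63423 (mod 83886), where 83886 = lcm(2046, 451).
The solution is unique modulo lcm(22, 1023, 451) = 83886.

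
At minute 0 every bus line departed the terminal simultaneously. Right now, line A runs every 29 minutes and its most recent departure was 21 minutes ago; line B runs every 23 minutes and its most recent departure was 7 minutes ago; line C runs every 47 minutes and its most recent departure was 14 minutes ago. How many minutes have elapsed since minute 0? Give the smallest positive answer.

From t ≡ 21 (mod 29) write t = 21 + 29s. Substituting into t ≡ 7 (mod 23) gives 29s ≡ 9 (mod 23), and since 6⁻¹ ≡ 4 (mod 23), s ≡ 13. Hence t ≡ 21 + 29·13 = 398 (mod 667).
From t ≡ 398 (mod 667) write t = 398 + 667s. Substituting into t ≡ 14 (mod 47) gives 667s ≡ 39 (mod 47), and since 9⁻¹ ≡ 21 (mod 47), s ≡ 20. Hence t ≡ 398 + 667·20 = 13738 (mod 31349).

13738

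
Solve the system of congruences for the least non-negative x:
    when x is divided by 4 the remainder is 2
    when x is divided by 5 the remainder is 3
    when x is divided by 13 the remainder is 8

The moduli are pairwise coprime; N = 4·5·13 = 260.
N/4 = 65; 65 ≡ 1 (mod 4), inverse 1.
N/5 = 52; 52 ≡ 2 (mod 5); 2·3 ≡ 1, so inverse 3.
N/13 = 20; 20 ≡ 7 (mod 13); 7·2 ≡ 1, so inverse 2.
x ≡ 2·65·1 + 3·52·3 + 8·20·2 = 918.
918 mod 260 = 138.

138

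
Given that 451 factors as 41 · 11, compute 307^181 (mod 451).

307

Mod 41: 307 ≡ 20; by Fermat, exponent reduces to 181 mod 40 = 21; 20^21 ≡ 20 (mod 41).
Mod 11: 307 ≡ 10; by Fermat, exponent reduces to 181 mod 10 = 1; 10^1 ≡ 10 (mod 11).
Combine by CRT: x ≡ 20 (mod 41), x ≡ 10 (mod 11) ⇒ x ≡ 307 (mod 451).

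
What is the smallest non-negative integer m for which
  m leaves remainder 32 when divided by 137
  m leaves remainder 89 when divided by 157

Combine the congruences pairwise.
From m ≡ 32 (mod 137) write m = 32 + 137t. Substituting into m ≡ 89 (mod 157) gives 137t ≡ 57 (mod 157), and since 137⁻¹ ≡ 102 (mod 157), t ≡ 5. Hence m ≡ 32 + 137·5 = 717 (mod 21509).

717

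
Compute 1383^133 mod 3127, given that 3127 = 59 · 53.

2684

Mod 59: 1383 ≡ 26; by Fermat, exponent reduces to 133 mod 58 = 17; 26^17 ≡ 29 (mod 59).
Mod 53: 1383 ≡ 5; by Fermat, exponent reduces to 133 mod 52 = 29; 5^29 ≡ 34 (mod 53).
Combine by CRT: x ≡ 29 (mod 59), x ≡ 34 (mod 53) ⇒ x ≡ 2684 (mod 3127).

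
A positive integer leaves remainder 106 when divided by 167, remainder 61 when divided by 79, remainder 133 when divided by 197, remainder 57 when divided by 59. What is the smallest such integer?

The moduli are pairwise coprime; N = 167·79·197·59 = 153342239.
N/167 = 918217; 918217 ≡ 51 (mod 167); 51·131 ≡ 1, so inverse 131.
N/79 = 1941041; 1941041 ≡ 11 (mod 79); 11·36 ≡ 1, so inverse 36.
N/197 = 778387; 778387 ≡ 40 (mod 197); 40·133 ≡ 1, so inverse 133.
N/59 = 2599021; 2599021 ≡ 12 (mod 59); 12·5 ≡ 1, so inverse 5.
m ≡ 106·918217·131 + 61·1941041·36 + 133·778387·133 + 57·2599021·5 = 31522495926.
31522495926 mod 153342239 = 87336931.

87336931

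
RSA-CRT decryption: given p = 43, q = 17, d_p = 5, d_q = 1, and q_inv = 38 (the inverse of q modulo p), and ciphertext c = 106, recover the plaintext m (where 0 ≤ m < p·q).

m₁ = c^(d_p) mod p: c ≡ 20 (mod 43), and 20^5 mod 43 = 26.
m₂ = c^(d_q) mod q: c ≡ 4 (mod 17), and 4^1 mod 17 = 4.
h = q_inv·(m₁ − m₂) mod p = 38·(26 − 4) mod 43 = 19.
m = m₂ + h·q = 4 + 19·17 = 327.

327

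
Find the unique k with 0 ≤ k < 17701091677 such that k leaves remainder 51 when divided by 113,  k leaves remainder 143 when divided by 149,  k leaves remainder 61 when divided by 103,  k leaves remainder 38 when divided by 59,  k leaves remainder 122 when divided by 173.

From k ≡ 51 (mod 113) write k = 51 + 113t. Substituting into k ≡ 143 (mod 149) gives 113t ≡ 92 (mod 149), and since 113⁻¹ ≡ 120 (mod 149), t ≡ 14. Hence k ≡ 51 + 113·14 = 1633 (mod 16837).
From k ≡ 1633 (mod 16837) write k = 1633 + 16837t. Substituting into k ≡ 61 (mod 103) gives 16837t ≡ 76 (mod 103), and since 48⁻¹ ≡ 88 (mod 103), t ≡ 96. Hence k ≡ 1633 + 16837·96 = 1617985 (mod 1734211).
From k ≡ 1617985 (mod 1734211) write k = 1617985 + 1734211t. Substituting into k ≡ 38 (mod 59) gives 1734211t ≡ 10 (mod 59), and since 24⁻¹ ≡ 32 (mod 59), t ≡ 25. Hence k ≡ 1617985 + 1734211·25 = 44973260 (mod 102318449).
From k ≡ 44973260 (mod 102318449) write k = 44973260 + 102318449t. Substituting into k ≡ 122 (mod 173) gives 102318449t ≡ 115 (mod 173), and since 21⁻¹ ≡ 33 (mod 173), t ≡ 162. Hence k ≡ 44973260 + 102318449·162 = 16620561998 (mod 17701091677).

16620561998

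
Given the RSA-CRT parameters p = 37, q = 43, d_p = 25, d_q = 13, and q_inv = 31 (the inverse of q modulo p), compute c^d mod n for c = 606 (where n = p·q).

828

m₁ = c^(d_p) mod p: c ≡ 14 (mod 37), and 14^25 mod 37 = 14.
m₂ = c^(d_q) mod q: c ≡ 4 (mod 43), and 4^13 mod 43 = 11.
h = q_inv·(m₁ − m₂) mod p = 31·(14 − 11) mod 37 = 19.
m = m₂ + h·q = 11 + 19·43 = 828.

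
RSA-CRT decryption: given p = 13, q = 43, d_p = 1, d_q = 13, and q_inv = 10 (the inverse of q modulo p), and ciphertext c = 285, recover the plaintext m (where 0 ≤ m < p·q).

51

m₁ = c^(d_p) mod p: c ≡ 12 (mod 13), and 12^1 mod 13 = 12.
m₂ = c^(d_q) mod q: c ≡ 27 (mod 43), and 27^13 mod 43 = 8.
h = q_inv·(m₁ − m₂) mod p = 10·(12 − 8) mod 13 = 1.
m = m₂ + h·q = 8 + 1·43 = 51.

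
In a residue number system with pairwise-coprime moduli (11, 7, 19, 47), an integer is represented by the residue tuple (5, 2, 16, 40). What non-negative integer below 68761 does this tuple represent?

The moduli are pairwise coprime; N = 11·7·19·47 = 68761.
N/11 = 6251; 6251 ≡ 3 (mod 11); 3·4 ≡ 1, so inverse 4.
N/7 = 9823; 9823 ≡ 2 (mod 7); 2·4 ≡ 1, so inverse 4.
N/19 = 3619; 3619 ≡ 9 (mod 19); 9·17 ≡ 1, so inverse 17.
N/47 = 1463; 1463 ≡ 6 (mod 47); 6·8 ≡ 1, so inverse 8.
x ≡ 5·6251·4 + 2·9823·4 + 16·3619·17 + 40·1463·8 = 1656132.
1656132 mod 68761 = 5868.

5868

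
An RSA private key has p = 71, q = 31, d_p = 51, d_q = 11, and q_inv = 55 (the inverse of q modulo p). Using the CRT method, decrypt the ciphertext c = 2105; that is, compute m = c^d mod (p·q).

m₁ = c^(d_p) mod p: c ≡ 46 (mod 71), and 46^51 mod 71 = 46.
m₂ = c^(d_q) mod q: c ≡ 28 (mod 31), and 28^11 mod 31 = 18.
h = q_inv·(m₁ − m₂) mod p = 55·(46 − 18) mod 71 = 49.
m = m₂ + h·q = 18 + 49·31 = 1537.

1537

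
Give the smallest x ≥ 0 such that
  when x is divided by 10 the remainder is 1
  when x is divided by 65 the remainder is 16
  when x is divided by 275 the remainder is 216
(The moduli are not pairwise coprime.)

gcd(10, 65) = 5 and 5 | (16 − 1), so the pair is consistent; merging gives x ≡ 81 (mod 130), where 130 = lcm(10, 65).
gcd(130, 275) = 5 and 5 | (216 − 81), so the pair is consistent; merging gives x ≡ 4891 (mod 7150), where 7150 = lcm(130, 275).
The solution is unique modulo lcm(10, 65, 275) = 7150.

4891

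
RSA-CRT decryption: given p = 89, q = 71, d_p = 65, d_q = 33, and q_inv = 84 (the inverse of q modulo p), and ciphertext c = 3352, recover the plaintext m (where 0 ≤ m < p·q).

m₁ = c^(d_p) mod p: c ≡ 59 (mod 89), and 59^65 mod 89 = 76.
m₂ = c^(d_q) mod q: c ≡ 15 (mod 71), and 15^33 mod 71 = 6.
h = q_inv·(m₁ − m₂) mod p = 84·(76 − 6) mod 89 = 6.
m = m₂ + h·q = 6 + 6·71 = 432.

432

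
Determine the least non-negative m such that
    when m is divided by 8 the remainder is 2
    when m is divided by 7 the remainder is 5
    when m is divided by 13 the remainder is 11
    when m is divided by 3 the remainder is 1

The moduli are pairwise coprime; N = 8·7·13·3 = 2184.
N/8 = 273; 273 ≡ 1 (mod 8), inverse 1.
N/7 = 312; 312 ≡ 4 (mod 7); 4·2 ≡ 1, so inverse 2.
N/13 = 168; 168 ≡ 12 (mod 13); 12·12 ≡ 1, so inverse 12.
N/3 = 728; 728 ≡ 2 (mod 3); 2·2 ≡ 1, so inverse 2.
m ≡ 2·273·1 + 5·312·2 + 11·168·12 + 1·728·2 = 27298.
27298 mod 2184 = 1090.

1090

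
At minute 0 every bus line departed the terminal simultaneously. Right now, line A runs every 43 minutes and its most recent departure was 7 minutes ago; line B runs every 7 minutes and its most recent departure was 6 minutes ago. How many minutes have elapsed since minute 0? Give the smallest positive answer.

From t ≡ 7 (mod 43) write t = 7 + 43s. Substituting into t ≡ 6 (mod 7) gives 43s ≡ 6 (mod 7), and since 1⁻¹ ≡ 1 (mod 7), s ≡ 6. Hence t ≡ 7 + 43·6 = 265 (mod 301).

265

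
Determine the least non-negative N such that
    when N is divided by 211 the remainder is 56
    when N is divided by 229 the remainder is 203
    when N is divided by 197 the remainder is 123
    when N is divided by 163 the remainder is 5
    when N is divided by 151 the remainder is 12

56028834345

The moduli are pairwise coprime; M = 211·229·197·163·151 = 234287282759.
M/211 = 1110366269; 1110366269 ≡ 80 (mod 211); 80·182 ≡ 1, so inverse 182.
M/229 = 1023088571; 1023088571 ≡ 156 (mod 229); 156·69 ≡ 1, so inverse 69.
M/197 = 1189275547; 1189275547 ≡ 140 (mod 197); 140·38 ≡ 1, so inverse 38.
M/163 = 1437345293; 1437345293 ≡ 46 (mod 163); 46·39 ≡ 1, so inverse 39.
M/151 = 1551571409; 1551571409 ≡ 52 (mod 151); 52·61 ≡ 1, so inverse 61.
N ≡ 56·1110366269·182 + 203·1023088571·69 + 123·1189275547·38 + 5·1437345293·39 + 12·1551571409·61 = 32621961137846.
32621961137846 mod 234287282759 = 56028834345.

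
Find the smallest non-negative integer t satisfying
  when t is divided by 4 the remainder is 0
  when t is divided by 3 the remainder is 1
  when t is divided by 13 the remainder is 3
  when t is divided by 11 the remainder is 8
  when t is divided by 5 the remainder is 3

1108

The moduli are pairwise coprime; N = 4·3·13·11·5 = 8580.
N/4 = 2145; 2145 ≡ 1 (mod 4), inverse 1.
N/3 = 2860; 2860 ≡ 1 (mod 3), inverse 1.
N/13 = 660; 660 ≡ 10 (mod 13); 10·4 ≡ 1, so inverse 4.
N/11 = 780; 780 ≡ 10 (mod 11); 10·10 ≡ 1, so inverse 10.
N/5 = 1716; 1716 ≡ 1 (mod 5), inverse 1.
t ≡ 0·2145·1 + 1·2860·1 + 3·660·4 + 8·780·10 + 3·1716·1 = 78328.
78328 mod 8580 = 1108.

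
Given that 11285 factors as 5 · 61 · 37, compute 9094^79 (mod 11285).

Mod 5: 9094 ≡ 4; by Fermat, exponent reduces to 79 mod 4 = 3; 4^3 ≡ 4 (mod 5).
Mod 61: 9094 ≡ 5; by Fermat, exponent reduces to 79 mod 60 = 19; 5^19 ≡ 46 (mod 61).
Mod 37: 9094 ≡ 29; by Fermat, exponent reduces to 79 mod 36 = 7; 29^7 ≡ 8 (mod 37).
Combine by CRT: x ≡ 4 (mod 5), x ≡ 46 (mod 61), x ≡ 8 (mod 37) ⇒ x ≡ 10294 (mod 11285).

10294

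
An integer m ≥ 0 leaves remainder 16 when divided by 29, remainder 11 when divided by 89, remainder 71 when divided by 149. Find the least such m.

251881

From m ≡ 16 (mod 29) write m = 16 + 29t. Substituting into m ≡ 11 (mod 89) gives 29t ≡ 84 (mod 89), and since 29⁻¹ ≡ 43 (mod 89), t ≡ 52. Hence m ≡ 16 + 29·52 = 1524 (mod 2581).
From m ≡ 1524 (mod 2581) write m = 1524 + 2581t. Substituting into m ≡ 71 (mod 149) gives 2581t ≡ 37 (mod 149), and since 48⁻¹ ≡ 59 (mod 149), t ≡ 97. Hence m ≡ 1524 + 2581·97 = 251881 (mod 384569).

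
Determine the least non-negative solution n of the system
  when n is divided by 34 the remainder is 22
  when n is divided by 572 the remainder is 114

2402

Combine the congruences pairwise.
gcd(34, 572) = 2 and 2 | (114 − 22), so the pair is consistent; merging gives n ≡ 2402 (mod 9724), where 9724 = lcm(34, 572).
The solution is unique modulo lcm(34, 572) = 9724.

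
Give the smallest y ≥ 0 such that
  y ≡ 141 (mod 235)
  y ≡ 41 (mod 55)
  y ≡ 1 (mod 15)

gcd(235, 55) = 5 and 5 | (41 − 141), so the pair is consistent; merging gives y ≡ 2021 (mod 2585), where 2585 = lcm(235, 55).
gcd(2585, 15) = 5 and 5 | (1 − 2021), so the pair is consistent; merging gives y ≡ 4606 (mod 7755), where 7755 = lcm(2585, 15).
The solution is unique modulo lcm(235, 55, 15) = 7755.

4606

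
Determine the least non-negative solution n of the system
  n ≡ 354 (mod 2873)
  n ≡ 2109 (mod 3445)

gcd(2873, 3445) = 13 and 13 | (2109 − 354), so the pair is consistent; merging gives n ≡ 43449 (mod 761345), where 761345 = lcm(2873, 3445).
The solution is unique modulo lcm(2873, 3445) = 761345.

43449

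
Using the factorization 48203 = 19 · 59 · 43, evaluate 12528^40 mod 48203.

Mod 19: 12528 ≡ 7; by Fermat, exponent reduces to 40 mod 18 = 4; 7^4 ≡ 7 (mod 19).
Mod 59: 12528 ≡ 20; 20^40 ≡ 57 (mod 59).
Mod 43: 12528 ≡ 15; 15^40 ≡ 13 (mod 43).
Combine by CRT: x ≡ 7 (mod 19), x ≡ 57 (mod 59), x ≡ 13 (mod 43) ⇒ x ≡ 3066 (mod 48203).

3066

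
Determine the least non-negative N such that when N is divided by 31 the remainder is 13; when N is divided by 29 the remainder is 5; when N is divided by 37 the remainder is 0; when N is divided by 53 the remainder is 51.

The moduli are pairwise coprime; M = 31·29·37·53 = 1762939.
M/31 = 56869; 56869 ≡ 15 (mod 31); 15·29 ≡ 1, so inverse 29.
M/29 = 60791; 60791 ≡ 7 (mod 29); 7·25 ≡ 1, so inverse 25.
M/37 = 47647; 47647 ≡ 28 (mod 37); 28·4 ≡ 1, so inverse 4.
M/53 = 33263; 33263 ≡ 32 (mod 53); 32·5 ≡ 1, so inverse 5.
N ≡ 13·56869·29 + 5·60791·25 + 0·47647·4 + 51·33263·5 = 37520553.
37520553 mod 1762939 = 498834.

498834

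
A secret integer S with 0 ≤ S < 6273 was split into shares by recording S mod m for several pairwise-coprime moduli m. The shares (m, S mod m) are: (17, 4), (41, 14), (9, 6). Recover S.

The moduli are pairwise coprime; N = 17·41·9 = 6273.
N/17 = 369; 369 ≡ 12 (mod 17); 12·10 ≡ 1, so inverse 10.
N/41 = 153; 153 ≡ 30 (mod 41); 30·26 ≡ 1, so inverse 26.
N/9 = 697; 697 ≡ 4 (mod 9); 4·7 ≡ 1, so inverse 7.
S ≡ 4·369·10 + 14·153·26 + 6·697·7 = 99726.
99726 mod 6273 = 5631.

5631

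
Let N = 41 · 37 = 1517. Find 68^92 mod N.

778

Mod 41: 68 ≡ 27; by Fermat, exponent reduces to 92 mod 40 = 12; 27^12 ≡ 40 (mod 41).
Mod 37: 68 ≡ 31; by Fermat, exponent reduces to 92 mod 36 = 20; 31^20 ≡ 1 (mod 37).
Combine by CRT: x ≡ 40 (mod 41), x ≡ 1 (mod 37) ⇒ x ≡ 778 (mod 1517).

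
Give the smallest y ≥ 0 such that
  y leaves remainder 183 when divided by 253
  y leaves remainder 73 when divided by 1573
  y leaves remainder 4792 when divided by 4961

907694

gcd(253, 1573) = 11 and 11 | (73 − 183), so the pair is consistent; merging gives y ≡ 3219 (mod 36179), where 36179 = lcm(253, 1573).
gcd(36179, 4961) = 121 and 121 | (4792 − 3219), so the pair is consistent; merging gives y ≡ 907694 (mod 1483339), where 1483339 = lcm(36179, 4961).
The solution is unique modulo lcm(253, 1573, 4961) = 1483339.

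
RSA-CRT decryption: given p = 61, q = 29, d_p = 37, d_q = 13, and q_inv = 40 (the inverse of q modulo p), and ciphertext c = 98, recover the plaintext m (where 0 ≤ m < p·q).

m₁ = c^(d_p) mod p: c ≡ 37 (mod 61), and 37^37 mod 61 = 8.
m₂ = c^(d_q) mod q: c ≡ 11 (mod 29), and 11^13 mod 29 = 21.
h = q_inv·(m₁ − m₂) mod p = 40·(8 − 21) mod 61 = 29.
m = m₂ + h·q = 21 + 29·29 = 862.

862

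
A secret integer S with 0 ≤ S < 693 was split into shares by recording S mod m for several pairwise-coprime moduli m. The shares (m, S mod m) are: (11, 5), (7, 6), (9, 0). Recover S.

Combine the congruences pairwise.
From S ≡ 5 (mod 11) write S = 5 + 11t. Substituting into S ≡ 6 (mod 7) gives 11t ≡ 1 (mod 7), and since 4⁻¹ ≡ 2 (mod 7), t ≡ 2. Hence S ≡ 5 + 11·2 = 27 (mod 77).
From S ≡ 27 (mod 77) write S = 27 + 77t. Substituting into S ≡ 0 (mod 9) gives 77t ≡ 0 (mod 9), and since 5⁻¹ ≡ 2 (mod 9), t ≡ 0. Hence S ≡ 27 + 77·0 = 27 (mod 693).

27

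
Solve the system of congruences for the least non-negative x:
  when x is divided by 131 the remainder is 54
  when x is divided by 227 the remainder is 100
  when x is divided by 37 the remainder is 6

From x ≡ 54 (mod 131) write x = 54 + 131t. Substituting into x ≡ 100 (mod 227) gives 131t ≡ 46 (mod 227), and since 131⁻¹ ≡ 26 (mod 227), t ≡ 61. Hence x ≡ 54 + 131·61 = 8045 (mod 29737).
From x ≡ 8045 (mod 29737) write x = 8045 + 29737t. Substituting into x ≡ 6 (mod 37) gives 29737t ≡ 27 (mod 37), and since 26⁻¹ ≡ 10 (mod 37), t ≡ 11. Hence x ≡ 8045 + 29737·11 = 335152 (mod 1100269).

335152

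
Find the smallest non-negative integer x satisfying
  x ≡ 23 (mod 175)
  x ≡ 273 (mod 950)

Combine the congruences pairwise.
gcd(175, 950) = 25 and 25 | (273 − 23), so the pair is consistent; merging gives x ≡ 5973 (mod 6650), where 6650 = lcm(175, 950).
The solution is unique modulo lcm(175, 950) = 6650.

5973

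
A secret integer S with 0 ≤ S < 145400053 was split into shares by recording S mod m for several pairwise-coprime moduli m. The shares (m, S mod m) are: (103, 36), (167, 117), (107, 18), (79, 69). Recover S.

The moduli are pairwise coprime; N = 103·167·107·79 = 145400053.
N/103 = 1411651; 1411651 ≡ 36 (mod 103); 36·83 ≡ 1, so inverse 83.
N/167 = 870659; 870659 ≡ 88 (mod 167); 88·93 ≡ 1, so inverse 93.
N/107 = 1358879; 1358879 ≡ 86 (mod 107); 86·56 ≡ 1, so inverse 56.
N/79 = 1840507; 1840507 ≡ 44 (mod 79); 44·9 ≡ 1, so inverse 9.
S ≡ 36·1411651·83 + 117·870659·93 + 18·1358879·56 + 69·1840507·9 = 16204358646.
16204358646 mod 145400053 = 64952763.

64952763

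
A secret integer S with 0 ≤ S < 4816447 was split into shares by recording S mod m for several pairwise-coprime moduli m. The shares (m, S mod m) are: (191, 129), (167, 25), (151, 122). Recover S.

3848206

The moduli are pairwise coprime; N = 191·167·151 = 4816447.
N/191 = 25217; 25217 ≡ 5 (mod 191); 5·153 ≡ 1, so inverse 153.
N/167 = 28841; 28841 ≡ 117 (mod 167); 117·10 ≡ 1, so inverse 10.
N/151 = 31897; 31897 ≡ 36 (mod 151); 36·21 ≡ 1, so inverse 21.
S ≡ 129·25217·153 + 25·28841·10 + 122·31897·21 = 586638293.
586638293 mod 4816447 = 3848206.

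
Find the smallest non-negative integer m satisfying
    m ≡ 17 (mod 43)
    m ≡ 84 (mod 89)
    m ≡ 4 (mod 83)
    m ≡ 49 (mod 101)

21514766

The moduli are pairwise coprime; N = 43·89·83·101 = 32081741.
N/43 = 746087; 746087 ≡ 37 (mod 43); 37·7 ≡ 1, so inverse 7.
N/89 = 360469; 360469 ≡ 19 (mod 89); 19·75 ≡ 1, so inverse 75.
N/83 = 386527; 386527 ≡ 79 (mod 83); 79·62 ≡ 1, so inverse 62.
N/101 = 317641; 317641 ≡ 97 (mod 101); 97·25 ≡ 1, so inverse 25.
m ≡ 17·746087·7 + 84·360469·75 + 4·386527·62 + 49·317641·25 = 2844707974.
2844707974 mod 32081741 = 21514766.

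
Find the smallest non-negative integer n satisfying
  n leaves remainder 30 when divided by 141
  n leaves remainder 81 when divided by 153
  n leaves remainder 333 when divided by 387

gcd(141, 153) = 3 and 3 | (81 − 30), so the pair is consistent; merging gives n ≡ 4824 (mod 7191), where 7191 = lcm(141, 153).
gcd(7191, 387) = 9 and 9 | (333 − 4824), so the pair is consistent; merging gives n ≡ 83925 (mod 309213), where 309213 = lcm(7191, 387).
The solution is unique modulo lcm(141, 153, 387) = 309213.

83925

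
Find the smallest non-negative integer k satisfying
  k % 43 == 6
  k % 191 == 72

6757

From k ≡ 6 (mod 43) write k = 6 + 43t. Substituting into k ≡ 72 (mod 191) gives 43t ≡ 66 (mod 191), and since 43⁻¹ ≡ 40 (mod 191), t ≡ 157. Hence k ≡ 6 + 43·157 = 6757 (mod 8213).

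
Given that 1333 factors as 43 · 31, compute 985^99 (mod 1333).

Mod 43: 985 ≡ 39; by Fermat, exponent reduces to 99 mod 42 = 15; 39^15 ≡ 39 (mod 43).
Mod 31: 985 ≡ 24; by Fermat, exponent reduces to 99 mod 30 = 9; 24^9 ≡ 23 (mod 31).
Combine by CRT: x ≡ 39 (mod 43), x ≡ 23 (mod 31) ⇒ x ≡ 426 (mod 1333).

426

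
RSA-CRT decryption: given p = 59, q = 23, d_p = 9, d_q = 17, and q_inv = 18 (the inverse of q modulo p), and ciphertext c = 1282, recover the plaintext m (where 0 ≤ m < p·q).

954

m₁ = c^(d_p) mod p: c ≡ 43 (mod 59), and 43^9 mod 59 = 10.
m₂ = c^(d_q) mod q: c ≡ 17 (mod 23), and 17^17 mod 23 = 11.
h = q_inv·(m₁ − m₂) mod p = 18·(10 − 11) mod 59 = 41.
m = m₂ + h·q = 11 + 41·23 = 954.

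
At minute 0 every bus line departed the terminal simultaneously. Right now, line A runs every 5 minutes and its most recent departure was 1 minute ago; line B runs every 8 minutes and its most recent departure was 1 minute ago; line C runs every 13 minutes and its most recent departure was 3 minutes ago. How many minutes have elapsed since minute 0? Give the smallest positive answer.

81

From t ≡ 1 (mod 5) write t = 1 + 5s. Substituting into t ≡ 1 (mod 8) gives 5s ≡ 0 (mod 8), and since 5⁻¹ ≡ 5 (mod 8), s ≡ 0. Hence t ≡ 1 + 5·0 = 1 (mod 40).
From t ≡ 1 (mod 40) write t = 1 + 40s. Substituting into t ≡ 3 (mod 13) gives 40s ≡ 2 (mod 13), and since 1⁻¹ ≡ 1 (mod 13), s ≡ 2. Hence t ≡ 1 + 40·2 = 81 (mod 520).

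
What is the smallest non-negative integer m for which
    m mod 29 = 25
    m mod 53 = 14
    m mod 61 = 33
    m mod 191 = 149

The moduli are pairwise coprime; N = 29·53·61·191 = 17907587.
N/29 = 617503; 617503 ≡ 6 (mod 29); 6·5 ≡ 1, so inverse 5.
N/53 = 337879; 337879 ≡ 4 (mod 53); 4·40 ≡ 1, so inverse 40.
N/61 = 293567; 293567 ≡ 35 (mod 61); 35·7 ≡ 1, so inverse 7.
N/191 = 93757; 93757 ≡ 167 (mod 191); 167·183 ≡ 1, so inverse 183.
m ≡ 25·617503·5 + 14·337879·40 + 33·293567·7 + 149·93757·183 = 2890686211.
2890686211 mod 17907587 = 7564704.

7564704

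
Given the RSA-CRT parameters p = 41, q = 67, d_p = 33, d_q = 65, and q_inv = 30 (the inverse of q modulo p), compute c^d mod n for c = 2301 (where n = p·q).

m₁ = c^(d_p) mod p: c ≡ 5 (mod 41), and 5^33 mod 41 = 39.
m₂ = c^(d_q) mod q: c ≡ 23 (mod 67), and 23^65 mod 67 = 35.
h = q_inv·(m₁ − m₂) mod p = 30·(39 − 35) mod 41 = 38.
m = m₂ + h·q = 35 + 38·67 = 2581.

2581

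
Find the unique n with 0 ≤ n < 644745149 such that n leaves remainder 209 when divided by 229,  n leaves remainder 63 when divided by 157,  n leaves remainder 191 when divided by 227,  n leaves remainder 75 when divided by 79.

165875901

From n ≡ 209 (mod 229) write n = 209 + 229t. Substituting into n ≡ 63 (mod 157) gives 229t ≡ 11 (mod 157), and since 72⁻¹ ≡ 24 (mod 157), t ≡ 107. Hence n ≡ 209 + 229·107 = 24712 (mod 35953).
From n ≡ 24712 (mod 35953) write n = 24712 + 35953t. Substituting into n ≡ 191 (mod 227) gives 35953t ≡ 222 (mod 227), and since 87⁻¹ ≡ 167 (mod 227), t ≡ 73. Hence n ≡ 24712 + 35953·73 = 2649281 (mod 8161331).
From n ≡ 2649281 (mod 8161331) write n = 2649281 + 8161331t. Substituting into n ≡ 75 (mod 79) gives 8161331t ≡ 59 (mod 79), and since 78⁻¹ ≡ 78 (mod 79), t ≡ 20. Hence n ≡ 2649281 + 8161331·20 = 165875901 (mod 644745149).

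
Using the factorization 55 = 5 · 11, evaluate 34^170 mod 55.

1

Mod 5: 34 ≡ 4; by Fermat, exponent reduces to 170 mod 4 = 2; 4^2 ≡ 1 (mod 5).
Mod 11: 34 ≡ 1; since 10 | 170, by Fermat 1^170 ≡ 1 (mod 11).
Combine by CRT: x ≡ 1 (mod 5), x ≡ 1 (mod 11) ⇒ x ≡ 1 (mod 55).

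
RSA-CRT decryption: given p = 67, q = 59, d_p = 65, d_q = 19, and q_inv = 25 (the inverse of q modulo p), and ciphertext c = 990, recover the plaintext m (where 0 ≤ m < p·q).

m₁ = c^(d_p) mod p: c ≡ 52 (mod 67), and 52^65 mod 67 = 58.
m₂ = c^(d_q) mod q: c ≡ 46 (mod 59), and 46^19 mod 59 = 41.
h = q_inv·(m₁ − m₂) mod p = 25·(58 − 41) mod 67 = 23.
m = m₂ + h·q = 41 + 23·59 = 1398.

1398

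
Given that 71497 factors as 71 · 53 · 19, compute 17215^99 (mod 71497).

Mod 71: 17215 ≡ 33; by Fermat, exponent reduces to 99 mod 70 = 29; 33^29 ≡ 44 (mod 71).
Mod 53: 17215 ≡ 43; by Fermat, exponent reduces to 99 mod 52 = 47; 43^47 ≡ 29 (mod 53).
Mod 19: 17215 ≡ 1; by Fermat, exponent reduces to 99 mod 18 = 9; 1^9 ≡ 1 (mod 19).
Combine by CRT: x ≡ 44 (mod 71), x ≡ 29 (mod 53), x ≡ 1 (mod 19) ⇒ x ≡ 60820 (mod 71497).

60820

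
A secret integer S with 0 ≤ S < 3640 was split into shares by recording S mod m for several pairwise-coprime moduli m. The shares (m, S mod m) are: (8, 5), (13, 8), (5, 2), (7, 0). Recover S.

The moduli are pairwise coprime; N = 8·13·5·7 = 3640.
N/8 = 455; 455 ≡ 7 (mod 8); 7·7 ≡ 1, so inverse 7.
N/13 = 280; 280 ≡ 7 (mod 13); 7·2 ≡ 1, so inverse 2.
N/5 = 728; 728 ≡ 3 (mod 5); 3·2 ≡ 1, so inverse 2.
N/7 = 520; 520 ≡ 2 (mod 7); 2·4 ≡ 1, so inverse 4.
S ≡ 5·455·7 + 8·280·2 + 2·728·2 + 0·520·4 = 23317.
23317 mod 3640 = 1477.

1477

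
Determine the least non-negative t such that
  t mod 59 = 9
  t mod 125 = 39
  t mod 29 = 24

120664

The moduli are pairwise coprime; N = 59·125·29 = 213875.
N/59 = 3625; 3625 ≡ 26 (mod 59); 26·25 ≡ 1, so inverse 25.
N/125 = 1711; 1711 ≡ 86 (mod 125); 86·16 ≡ 1, so inverse 16.
N/29 = 7375; 7375 ≡ 9 (mod 29); 9·13 ≡ 1, so inverse 13.
t ≡ 9·3625·25 + 39·1711·16 + 24·7375·13 = 4184289.
4184289 mod 213875 = 120664.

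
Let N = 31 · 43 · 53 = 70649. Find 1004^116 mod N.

Mod 31: 1004 ≡ 12; by Fermat, exponent reduces to 116 mod 30 = 26; 12^26 ≡ 10 (mod 31).
Mod 43: 1004 ≡ 15; by Fermat, exponent reduces to 116 mod 42 = 32; 15^32 ≡ 31 (mod 43).
Mod 53: 1004 ≡ 50; by Fermat, exponent reduces to 116 mod 52 = 12; 50^12 ≡ 10 (mod 53).
Combine by CRT: x ≡ 10 (mod 31), x ≡ 31 (mod 43), x ≡ 10 (mod 53) ⇒ x ≡ 50943 (mod 70649).

50943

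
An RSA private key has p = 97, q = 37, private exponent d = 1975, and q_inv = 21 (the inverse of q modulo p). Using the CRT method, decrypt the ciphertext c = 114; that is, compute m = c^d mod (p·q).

3434

d_p = d mod (p−1) = 1975 mod 96 = 55; d_q = d mod (q−1) = 31.
m₁ = c^(d_p) mod p: c ≡ 17 (mod 97), and 17^55 mod 97 = 39.
m₂ = c^(d_q) mod q: c ≡ 3 (mod 37), and 3^31 mod 37 = 30.
h = q_inv·(m₁ − m₂) mod p = 21·(39 − 30) mod 97 = 92.
m = m₂ + h·q = 30 + 92·37 = 3434.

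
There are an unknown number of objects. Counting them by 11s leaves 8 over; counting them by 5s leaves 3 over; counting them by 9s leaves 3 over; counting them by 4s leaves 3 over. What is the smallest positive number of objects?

The moduli are pairwise coprime; M = 11·5·9·4 = 1980.
M/11 = 180; 180 ≡ 4 (mod 11); 4·3 ≡ 1, so inverse 3.
M/5 = 396; 396 ≡ 1 (mod 5), inverse 1.
M/9 = 220; 220 ≡ 4 (mod 9); 4·7 ≡ 1, so inverse 7.
M/4 = 495; 495 ≡ 3 (mod 4); 3·3 ≡ 1, so inverse 3.
N ≡ 8·180·3 + 3·396·1 + 3·220·7 + 3·495·3 = 14583.
14583 mod 1980 = 723.

723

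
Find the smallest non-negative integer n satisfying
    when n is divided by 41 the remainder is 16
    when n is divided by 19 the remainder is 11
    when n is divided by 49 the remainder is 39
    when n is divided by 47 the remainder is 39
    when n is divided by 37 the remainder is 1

The moduli are pairwise coprime; M = 41·19·49·47·37 = 66379369.
M/41 = 1619009; 1619009 ≡ 1 (mod 41), inverse 1.
M/19 = 3493651; 3493651 ≡ 7 (mod 19); 7·11 ≡ 1, so inverse 11.
M/49 = 1354681; 1354681 ≡ 27 (mod 49); 27·20 ≡ 1, so inverse 20.
M/47 = 1412327; 1412327 ≡ 24 (mod 47); 24·2 ≡ 1, so inverse 2.
M/37 = 1794037; 1794037 ≡ 18 (mod 37); 18·35 ≡ 1, so inverse 35.
n ≡ 16·1619009·1 + 11·3493651·11 + 39·1354681·20 + 39·1412327·2 + 1·1794037·35 = 1678239896.
1678239896 mod 66379369 = 18755671.

18755671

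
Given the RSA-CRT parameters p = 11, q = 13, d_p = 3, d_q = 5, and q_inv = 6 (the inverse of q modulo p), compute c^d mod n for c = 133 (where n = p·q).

m₁ = c^(d_p) mod p: c ≡ 1 (mod 11), and 1^3 mod 11 = 1.
m₂ = c^(d_q) mod q: c ≡ 3 (mod 13), and 3^5 mod 13 = 9.
h = q_inv·(m₁ − m₂) mod p = 6·(1 − 9) mod 11 = 7.
m = m₂ + h·q = 9 + 7·13 = 100.

100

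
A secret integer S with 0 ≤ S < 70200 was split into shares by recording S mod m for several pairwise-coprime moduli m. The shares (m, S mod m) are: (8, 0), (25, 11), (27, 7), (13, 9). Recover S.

43936

From S ≡ 0 (mod 8) write S = 0 + 8t. Substituting into S ≡ 11 (mod 25) gives 8t ≡ 11 (mod 25), and since 8⁻¹ ≡ 22 (mod 25), t ≡ 17. Hence S ≡ 0 + 8·17 = 136 (mod 200).
From S ≡ 136 (mod 200) write S = 136 + 200t. Substituting into S ≡ 7 (mod 27) gives 200t ≡ 6 (mod 27), and since 11⁻¹ ≡ 5 (mod 27), t ≡ 3. Hence S ≡ 136 + 200·3 = 736 (mod 5400).
From S ≡ 736 (mod 5400) write S = 736 + 5400t. Substituting into S ≡ 9 (mod 13) gives 5400t ≡ 1 (mod 13), and since 5⁻¹ ≡ 8 (mod 13), t ≡ 8. Hence S ≡ 736 + 5400·8 = 43936 (mod 70200).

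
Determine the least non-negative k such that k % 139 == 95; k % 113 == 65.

Combine the congruences pairwise.
From k ≡ 95 (mod 139) write k = 95 + 139t. Substituting into k ≡ 65 (mod 113) gives 139t ≡ 83 (mod 113), and since 26⁻¹ ≡ 100 (mod 113), t ≡ 51. Hence k ≡ 95 + 139·51 = 7184 (mod 15707).

7184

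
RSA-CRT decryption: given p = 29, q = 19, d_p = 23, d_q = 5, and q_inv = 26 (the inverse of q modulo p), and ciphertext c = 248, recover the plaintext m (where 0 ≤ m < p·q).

343

m₁ = c^(d_p) mod p: c ≡ 16 (mod 29), and 16^23 mod 29 = 24.
m₂ = c^(d_q) mod q: c ≡ 1 (mod 19), and 1^5 mod 19 = 1.
h = q_inv·(m₁ − m₂) mod p = 26·(24 − 1) mod 29 = 18.
m = m₂ + h·q = 1 + 18·19 = 343.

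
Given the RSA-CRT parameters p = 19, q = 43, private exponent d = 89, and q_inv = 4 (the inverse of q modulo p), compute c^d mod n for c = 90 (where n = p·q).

d_p = d mod (p−1) = 89 mod 18 = 17; d_q = d mod (q−1) = 5.
m₁ = c^(d_p) mod p: c ≡ 14 (mod 19), and 14^17 mod 19 = 15.
m₂ = c^(d_q) mod q: c ≡ 4 (mod 43), and 4^5 mod 43 = 35.
h = q_inv·(m₁ − m₂) mod p = 4·(15 − 35) mod 19 = 15.
m = m₂ + h·q = 35 + 15·43 = 680.

680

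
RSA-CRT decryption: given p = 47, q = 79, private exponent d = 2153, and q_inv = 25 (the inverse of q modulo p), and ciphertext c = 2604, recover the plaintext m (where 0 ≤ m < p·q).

557

d_p = d mod (p−1) = 2153 mod 46 = 37; d_q = d mod (q−1) = 47.
m₁ = c^(d_p) mod p: c ≡ 19 (mod 47), and 19^37 mod 47 = 40.
m₂ = c^(d_q) mod q: c ≡ 76 (mod 79), and 76^47 mod 79 = 4.
h = q_inv·(m₁ − m₂) mod p = 25·(40 − 4) mod 47 = 7.
m = m₂ + h·q = 4 + 7·79 = 557.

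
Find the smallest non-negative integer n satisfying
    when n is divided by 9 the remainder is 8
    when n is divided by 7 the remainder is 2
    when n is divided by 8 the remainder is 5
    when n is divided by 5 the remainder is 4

989

From n ≡ 8 (mod 9) write n = 8 + 9t. Substituting into n ≡ 2 (mod 7) gives 9t ≡ 1 (mod 7), and since 2⁻¹ ≡ 4 (mod 7), t ≡ 4. Hence n ≡ 8 + 9·4 = 44 (mod 63).
From n ≡ 44 (mod 63) write n = 44 + 63t. Substituting into n ≡ 5 (mod 8) gives 63t ≡ 1 (mod 8), and since 7⁻¹ ≡ 7 (mod 8), t ≡ 7. Hence n ≡ 44 + 63·7 = 485 (mod 504).
From n ≡ 485 (mod 504) write n = 485 + 504t. Substituting into n ≡ 4 (mod 5) gives 504t ≡ 4 (mod 5), and since 4⁻¹ ≡ 4 (mod 5), t ≡ 1. Hence n ≡ 485 + 504·1 = 989 (mod 2520).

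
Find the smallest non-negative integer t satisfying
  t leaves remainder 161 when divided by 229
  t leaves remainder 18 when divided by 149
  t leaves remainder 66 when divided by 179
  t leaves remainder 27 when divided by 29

From t ≡ 161 (mod 229) write t = 161 + 229s. Substituting into t ≡ 18 (mod 149) gives 229s ≡ 6 (mod 149), and since 80⁻¹ ≡ 95 (mod 149), s ≡ 123. Hence t ≡ 161 + 229·123 = 28328 (mod 34121).
From t ≡ 28328 (mod 34121) write t = 28328 + 34121s. Substituting into t ≡ 66 (mod 179) gives 34121s ≡ 20 (mod 179), and since 111⁻¹ ≡ 50 (mod 179), s ≡ 105. Hence t ≡ 28328 + 34121·105 = 3611033 (mod 6107659).
From t ≡ 3611033 (mod 6107659) write t = 3611033 + 6107659s. Substituting into t ≡ 27 (mod 29) gives 6107659s ≡ 16 (mod 29), and since 27⁻¹ ≡ 14 (mod 29), s ≡ 21. Hence t ≡ 3611033 + 6107659·21 = 131871872 (mod 177122111).

131871872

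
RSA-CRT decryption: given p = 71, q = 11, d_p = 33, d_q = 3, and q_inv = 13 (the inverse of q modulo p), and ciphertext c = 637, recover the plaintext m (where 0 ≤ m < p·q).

m₁ = c^(d_p) mod p: c ≡ 69 (mod 71), and 69^33 mod 71 = 53.
m₂ = c^(d_q) mod q: c ≡ 10 (mod 11), and 10^3 mod 11 = 10.
h = q_inv·(m₁ − m₂) mod p = 13·(53 − 10) mod 71 = 62.
m = m₂ + h·q = 10 + 62·11 = 692.

692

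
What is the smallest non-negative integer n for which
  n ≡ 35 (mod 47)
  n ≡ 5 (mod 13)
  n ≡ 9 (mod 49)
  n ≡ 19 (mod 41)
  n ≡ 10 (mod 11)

12959627

Combine the congruences pairwise.
From n ≡ 35 (mod 47) write n = 35 + 47t. Substituting into n ≡ 5 (mod 13) gives 47t ≡ 9 (mod 13), and since 8⁻¹ ≡ 5 (mod 13), t ≡ 6. Hence n ≡ 35 + 47·6 = 317 (mod 611).
From n ≡ 317 (mod 611) write n = 317 + 611t. Substituting into n ≡ 9 (mod 49) gives 611t ≡ 35 (mod 49), and since 23⁻¹ ≡ 32 (mod 49), t ≡ 42. Hence n ≡ 317 + 611·42 = 25979 (mod 29939).
From n ≡ 25979 (mod 29939) write n = 25979 + 29939t. Substituting into n ≡ 19 (mod 41) gives 29939t ≡ 34 (mod 41), and since 9⁻¹ ≡ 32 (mod 41), t ≡ 22. Hence n ≡ 25979 + 29939·22 = 684637 (mod 1227499).
From n ≡ 684637 (mod 1227499) write n = 684637 + 1227499t. Substituting into n ≡ 10 (mod 11) gives 1227499t ≡ 2 (mod 11), and since 9⁻¹ ≡ 5 (mod 11), t ≡ 10. Hence n ≡ 684637 + 1227499·10 = 12959627 (mod 13502489).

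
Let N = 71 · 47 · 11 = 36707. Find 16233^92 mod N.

Mod 71: 16233 ≡ 45; by Fermat, exponent reduces to 92 mod 70 = 22; 45^22 ≡ 45 (mod 71).
Mod 47: 16233 ≡ 18; since 46 | 92, by Fermat 18^92 ≡ 1 (mod 47).
Mod 11: 16233 ≡ 8; by Fermat, exponent reduces to 92 mod 10 = 2; 8^2 ≡ 9 (mod 11).
Combine by CRT: x ≡ 45 (mod 71), x ≡ 1 (mod 47), x ≡ 9 (mod 11) ⇒ x ≡ 471 (mod 36707).

471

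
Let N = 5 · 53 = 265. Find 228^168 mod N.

Mod 5: 228 ≡ 3; since 4 | 168, by Fermat 3^168 ≡ 1 (mod 5).
Mod 53: 228 ≡ 16; by Fermat, exponent reduces to 168 mod 52 = 12; 16^12 ≡ 10 (mod 53).
Combine by CRT: x ≡ 1 (mod 5), x ≡ 10 (mod 53) ⇒ x ≡ 116 (mod 265).

116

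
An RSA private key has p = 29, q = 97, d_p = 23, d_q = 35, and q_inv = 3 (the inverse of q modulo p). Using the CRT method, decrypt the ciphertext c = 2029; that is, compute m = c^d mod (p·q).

1913

m₁ = c^(d_p) mod p: c ≡ 28 (mod 29), and 28^23 mod 29 = 28.
m₂ = c^(d_q) mod q: c ≡ 89 (mod 97), and 89^35 mod 97 = 70.
h = q_inv·(m₁ − m₂) mod p = 3·(28 − 70) mod 29 = 19.
m = m₂ + h·q = 70 + 19·97 = 1913.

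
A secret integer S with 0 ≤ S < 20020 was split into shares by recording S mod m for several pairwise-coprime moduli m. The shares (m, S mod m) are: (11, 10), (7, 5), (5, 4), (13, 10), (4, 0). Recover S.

5444

The moduli are pairwise coprime; N = 11·7·5·13·4 = 20020.
N/11 = 1820; 1820 ≡ 5 (mod 11); 5·9 ≡ 1, so inverse 9.
N/7 = 2860; 2860 ≡ 4 (mod 7); 4·2 ≡ 1, so inverse 2.
N/5 = 4004; 4004 ≡ 4 (mod 5); 4·4 ≡ 1, so inverse 4.
N/13 = 1540; 1540 ≡ 6 (mod 13); 6·11 ≡ 1, so inverse 11.
N/4 = 5005; 5005 ≡ 1 (mod 4), inverse 1.
S ≡ 10·1820·9 + 5·2860·2 + 4·4004·4 + 10·1540·11 + 0·5005·1 = 425864.
425864 mod 20020 = 5444.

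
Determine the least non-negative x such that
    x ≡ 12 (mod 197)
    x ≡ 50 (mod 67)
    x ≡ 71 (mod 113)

704287

Combine the congruences pairwise.
From x ≡ 12 (mod 197) write x = 12 + 197t. Substituting into x ≡ 50 (mod 67) gives 197t ≡ 38 (mod 67), and since 63⁻¹ ≡ 50 (mod 67), t ≡ 24. Hence x ≡ 12 + 197·24 = 4740 (mod 13199).
From x ≡ 4740 (mod 13199) write x = 4740 + 13199t. Substituting into x ≡ 71 (mod 113) gives 13199t ≡ 77 (mod 113), and since 91⁻¹ ≡ 77 (mod 113), t ≡ 53. Hence x ≡ 4740 + 13199·53 = 704287 (mod 1491487).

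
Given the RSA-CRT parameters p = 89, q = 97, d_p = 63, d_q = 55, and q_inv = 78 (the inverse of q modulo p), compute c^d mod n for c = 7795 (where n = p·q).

7310

m₁ = c^(d_p) mod p: c ≡ 52 (mod 89), and 52^63 mod 89 = 12.
m₂ = c^(d_q) mod q: c ≡ 35 (mod 97), and 35^55 mod 97 = 35.
h = q_inv·(m₁ − m₂) mod p = 78·(12 − 35) mod 89 = 75.
m = m₂ + h·q = 35 + 75·97 = 7310.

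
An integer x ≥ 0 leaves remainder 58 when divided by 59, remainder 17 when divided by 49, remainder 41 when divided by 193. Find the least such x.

The moduli are pairwise coprime; N = 59·49·193 = 557963.
N/59 = 9457; 9457 ≡ 17 (mod 59); 17·7 ≡ 1, so inverse 7.
N/49 = 11387; 11387 ≡ 19 (mod 49); 19·31 ≡ 1, so inverse 31.
N/193 = 2891; 2891 ≡ 189 (mod 193); 189·48 ≡ 1, so inverse 48.
x ≡ 58·9457·7 + 17·11387·31 + 41·2891·48 = 15529979.
15529979 mod 557963 = 464978.

464978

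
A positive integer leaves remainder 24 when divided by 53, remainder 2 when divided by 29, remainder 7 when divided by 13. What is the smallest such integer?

Combine the congruences pairwise.
From t ≡ 24 (mod 53) write t = 24 + 53s. Substituting into t ≡ 2 (mod 29) gives 53s ≡ 7 (mod 29), and since 24⁻¹ ≡ 23 (mod 29), s ≡ 16. Hence t ≡ 24 + 53·16 = 872 (mod 1537).
From t ≡ 872 (mod 1537) write t = 872 + 1537s. Substituting into t ≡ 7 (mod 13) gives 1537s ≡ 6 (mod 13), and since 3⁻¹ ≡ 9 (mod 13), s ≡ 2. Hence t ≡ 872 + 1537·2 = 3946 (mod 19981).

3946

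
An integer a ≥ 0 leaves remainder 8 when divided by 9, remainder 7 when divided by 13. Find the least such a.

Combine the congruences pairwise.
From a ≡ 8 (mod 9) write a = 8 + 9t. Substituting into a ≡ 7 (mod 13) gives 9t ≡ 12 (mod 13), and since 9⁻¹ ≡ 3 (mod 13), t ≡ 10. Hence a ≡ 8 + 9·10 = 98 (mod 117).

98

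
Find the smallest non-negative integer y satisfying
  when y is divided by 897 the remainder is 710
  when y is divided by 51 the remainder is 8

13268

gcd(897, 51) = 3 and 3 | (8 − 710), so the pair is consistent; merging gives y ≡ 13268 (mod 15249), where 15249 = lcm(897, 51).
The solution is unique modulo lcm(897, 51) = 15249.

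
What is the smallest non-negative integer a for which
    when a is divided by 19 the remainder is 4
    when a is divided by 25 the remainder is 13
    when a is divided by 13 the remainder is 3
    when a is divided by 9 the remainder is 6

4488

Combine the congruences pairwise.
From a ≡ 4 (mod 19) write a = 4 + 19t. Substituting into a ≡ 13 (mod 25) gives 19t ≡ 9 (mod 25), and since 19⁻¹ ≡ 4 (mod 25), t ≡ 11. Hence a ≡ 4 + 19·11 = 213 (mod 475).
From a ≡ 213 (mod 475) write a = 213 + 475t. Substituting into a ≡ 3 (mod 13) gives 475t ≡ 11 (mod 13), and since 7⁻¹ ≡ 2 (mod 13), t ≡ 9. Hence a ≡ 213 + 475·9 = 4488 (mod 6175).
From a ≡ 4488 (mod 6175) write a = 4488 + 6175t. Substituting into a ≡ 6 (mod 9) gives 6175t ≡ 0 (mod 9), and since 1⁻¹ ≡ 1 (mod 9), t ≡ 0. Hence a ≡ 4488 + 6175·0 = 4488 (mod 55575).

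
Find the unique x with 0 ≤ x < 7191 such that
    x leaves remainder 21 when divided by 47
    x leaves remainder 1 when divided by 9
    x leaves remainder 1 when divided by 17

The moduli are pairwise coprime; N = 47·9·17 = 7191.
N/47 = 153; 153 ≡ 12 (mod 47); 12·4 ≡ 1, so inverse 4.
N/9 = 799; 799 ≡ 7 (mod 9); 7·4 ≡ 1, so inverse 4.
N/17 = 423; 423 ≡ 15 (mod 17); 15·8 ≡ 1, so inverse 8.
x ≡ 21·153·4 + 1·799·4 + 1·423·8 = 19432.
19432 mod 7191 = 5050.

5050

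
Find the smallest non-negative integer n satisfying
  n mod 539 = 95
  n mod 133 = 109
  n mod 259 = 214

gcd(539, 133) = 7 and 7 | (109 − 95), so the pair is consistent; merging gives n ≡ 1173 (mod 10241), where 10241 = lcm(539, 133).
gcd(10241, 259) = 7 and 7 | (214 − 1173), so the pair is consistent; merging gives n ≡ 328885 (mod 378917), where 378917 = lcm(10241, 259).
The solution is unique modulo lcm(539, 133, 259) = 378917.

328885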